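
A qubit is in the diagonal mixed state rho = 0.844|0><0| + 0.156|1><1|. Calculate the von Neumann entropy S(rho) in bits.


S = -p*log2(p) - (1-p)*log2(1-p)
p = 0.8440, 1-p = 0.1560
= -0.8440 * log2(0.8440) - 0.1560 * log2(0.1560)
= -(-0.2065) - (-0.4181)
= 0.6247

0.6247


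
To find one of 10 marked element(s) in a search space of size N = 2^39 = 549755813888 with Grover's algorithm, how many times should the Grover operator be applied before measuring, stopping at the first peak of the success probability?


After j Grover iterations the success probability is P(j) = sin^2((2j+1)*theta), where sin(theta) = sqrt(k/N).
N = 2^39 = 549755813888, k = 10
sin(theta) = sqrt(k/N) = 4.2649612e-06
theta = arcsin(sqrt(k/N)) = 4.2649612e-06 rad
P(j) reaches its first maximum when (2j+1)*theta is as close as possible to pi/2, i.e. j = round(pi/(4*theta) - 1/2).
pi/(4*theta) - 1/2 = 184150.8033
(For comparison, the common estimate pi/4 * sqrt(N/k) = 184151.3033; the exact maximiser is used here.)
Optimal iterations = 184151

184151


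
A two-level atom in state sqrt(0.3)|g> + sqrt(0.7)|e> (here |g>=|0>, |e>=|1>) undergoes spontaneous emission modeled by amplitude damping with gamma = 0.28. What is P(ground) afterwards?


For amplitude damping with parameter gamma on state sqrt(a)|0> + sqrt(b)|1>:
alpha^2 = 0.3, beta^2 = 0.7
P(|0>) = alpha^2 + gamma * beta^2
= 0.3 + 0.28 * 0.7
= 0.3 + 0.1960
= 0.4960

0.4960


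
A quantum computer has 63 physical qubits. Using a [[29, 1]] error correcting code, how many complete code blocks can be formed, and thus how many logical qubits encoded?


Each code block uses 29 physical qubits for 1 logical qubit(s).
Number of complete blocks = floor(63 / 29) = 2
Logical qubits = 2 * 1
= 2

2


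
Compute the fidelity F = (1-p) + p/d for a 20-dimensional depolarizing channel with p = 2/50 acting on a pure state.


F = (1-p) + p/d
= (1 - 0.0400) + 0.0400/20
= 0.9600 + 0.0020
= 0.9620

0.9620


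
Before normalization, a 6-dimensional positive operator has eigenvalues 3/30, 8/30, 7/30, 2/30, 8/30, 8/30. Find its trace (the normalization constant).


tr(M) = sum of eigenvalues
= 3/30 + 8/30 + 7/30 + 2/30 + 8/30 + 8/30
= 36/30
= 1.2000

1.2000


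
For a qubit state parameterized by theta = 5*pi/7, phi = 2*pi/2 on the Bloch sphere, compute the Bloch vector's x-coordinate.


theta = 2.2440, phi = 3.1416
r_x = sin(theta)*cos(phi) = 0.7818 * -1.0000
r_x = -0.7818

-0.7818


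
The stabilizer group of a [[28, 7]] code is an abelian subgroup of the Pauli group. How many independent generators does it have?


For an [[n,k]] stabilizer code:
Number of stabilizer generators = n - k
= 28 - 7
= 21

21


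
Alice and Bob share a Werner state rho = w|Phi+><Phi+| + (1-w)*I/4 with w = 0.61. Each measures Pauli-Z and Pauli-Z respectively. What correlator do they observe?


|Phi+> = (|00> + |11>)/sqrt(2)
For the pure Bell state, <Z_A Z_B> = +1 (Bell-state Pauli correlator).
The maximally-mixed part I/4 has tr(I/4 * P tensor P) = 0 for any traceless Pauli P.
So <Z_A Z_B>_rho = w * (+1) + (1 - w) * 0
= 0.61 * (+1)
= 0.6100

0.6100


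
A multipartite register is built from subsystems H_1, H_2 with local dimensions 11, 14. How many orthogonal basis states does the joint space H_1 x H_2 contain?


dim(H_1 x H_2) = 11 * 14
= 154

154


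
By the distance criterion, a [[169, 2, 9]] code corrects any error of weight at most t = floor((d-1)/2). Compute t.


Code parameters: [[169, 2, 9]], distance d = 9.
Number of correctable errors = floor((d-1)/2)
= floor((9 - 1)/2)
= floor(8/2)
= 4

4


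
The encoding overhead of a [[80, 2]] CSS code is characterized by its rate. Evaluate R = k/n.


Code rate R = k/n
= 2/80
= 0.0250

0.0250


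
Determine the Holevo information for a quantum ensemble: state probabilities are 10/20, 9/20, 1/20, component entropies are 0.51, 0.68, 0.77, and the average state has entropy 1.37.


chi = S(rho) - sum_i p_i * S(rho_i)
Weighted entropy = 10/20 * 0.51 + 9/20 * 0.68 + 1/20 * 0.77
= 0.5995
chi = 1.37 - 0.5995
= 0.7705

0.7705


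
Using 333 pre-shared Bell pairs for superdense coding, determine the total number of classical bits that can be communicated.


Superdense coding allows 2 classical bits per shared entangled pair.
333 pair(s) -> 2 * 333 = 666 classical bits

666


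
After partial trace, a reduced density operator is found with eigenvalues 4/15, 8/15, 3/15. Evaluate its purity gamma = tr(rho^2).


tr(rho^2) = sum of eigenvalues squared
= (4/15)^2 + (8/15)^2 + (3/15)^2
= (16 + 64 + 9) / 225
= 89/225
= 0.3956

0.3956


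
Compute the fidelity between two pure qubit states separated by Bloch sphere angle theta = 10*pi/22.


For states separated by angle theta on Bloch sphere:
F = cos^2(theta/2)
theta = 10*pi/22 = 1.4280
theta/2 = 0.7140
cos(theta/2) = 0.7557
F = 0.5712

0.5712


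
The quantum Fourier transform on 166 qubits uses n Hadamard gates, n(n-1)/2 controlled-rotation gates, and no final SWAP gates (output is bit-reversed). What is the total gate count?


Hadamard gates: 166
Controlled rotations: n*(n-1)/2 = 166*165/2 = 13695
SWAP gates: 0 (omitted)
Total = 166 + 13695
= 13861

13861


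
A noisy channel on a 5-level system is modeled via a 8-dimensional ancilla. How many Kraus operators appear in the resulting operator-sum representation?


Tracing out the environment in an orthonormal basis {|i>_E} gives Kraus operators K_i = <i|_E U |0>_E.
Number of Kraus operators = dim(H_env) = d_env
= 8

8


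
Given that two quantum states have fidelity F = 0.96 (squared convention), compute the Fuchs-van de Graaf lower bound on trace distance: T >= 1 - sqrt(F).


Fuchs-van de Graaf (squared-fidelity convention): 1 - sqrt(F) <= T <= sqrt(1 - F).
Lower bound: T >= 1 - sqrt(F)
sqrt(F) = sqrt(0.96) = 0.9798
T >= 1 - 0.9798
T >= 0.0202

0.0202


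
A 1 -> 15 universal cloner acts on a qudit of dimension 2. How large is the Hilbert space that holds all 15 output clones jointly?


Output space = H^(tensor 15) where dim(H) = 2
dim = 2^15
= 4 (after 2 factors)
= 8 (after 3 factors)
= 16 (after 4 factors)
= 32 (after 5 factors)
= 64 (after 6 factors)
= 128 (after 7 factors)
= 256 (after 8 factors)
= 512 (after 9 factors)
= 1024 (after 10 factors)
= 2048 (after 11 factors)
= 4096 (after 12 factors)
= 8192 (after 13 factors)
= 16384 (after 14 factors)
= 32768 (after 15 factors)
= 32768

32768


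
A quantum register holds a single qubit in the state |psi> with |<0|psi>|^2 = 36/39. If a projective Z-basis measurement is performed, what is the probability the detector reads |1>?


|alpha|^2 = 36/39 = 0.9231
|beta|^2 = 1 - 36/39 = 3/39 = 0.0769
P(|1>) = |beta|^2 = 0.0769

0.0769


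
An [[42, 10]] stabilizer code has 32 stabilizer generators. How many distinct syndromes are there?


Each stabilizer generator gives a binary (+1 or -1) measurement outcome.
With 32 independent generators:
Total syndromes = 2^32
= 4294967296

4294967296


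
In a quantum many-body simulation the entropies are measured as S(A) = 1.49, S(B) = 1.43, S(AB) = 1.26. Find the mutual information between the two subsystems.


I(A:B) = S(A) + S(B) - S(AB)
= 1.49 + 1.43 - 1.26
= 1.6600

1.6600


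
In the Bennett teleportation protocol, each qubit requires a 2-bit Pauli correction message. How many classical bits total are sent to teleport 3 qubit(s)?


Quantum teleportation requires 2 classical bits per qubit teleported.
3 qubit(s) -> 2 * 3 = 6 classical bits

6


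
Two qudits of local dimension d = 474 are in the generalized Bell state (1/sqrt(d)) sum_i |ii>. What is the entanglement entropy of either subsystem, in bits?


For a maximally entangled state in d x d:
S = log2(d) = log2(474)
= 8.8887

8.8887


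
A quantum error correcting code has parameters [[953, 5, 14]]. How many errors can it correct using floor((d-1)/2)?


Code parameters: [[953, 5, 14]], distance d = 14.
Number of correctable errors = floor((d-1)/2)
= floor((14 - 1)/2)
= floor(13/2)
= 6

6


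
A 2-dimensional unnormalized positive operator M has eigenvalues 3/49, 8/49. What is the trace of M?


tr(M) = sum of eigenvalues
= 3/49 + 8/49
= 11/49
= 0.2245

0.2245


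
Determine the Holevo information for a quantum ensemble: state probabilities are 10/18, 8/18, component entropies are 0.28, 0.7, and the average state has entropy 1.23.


chi = S(rho) - sum_i p_i * S(rho_i)
Weighted entropy = 10/18 * 0.28 + 8/18 * 0.7
= 0.4667
chi = 1.23 - 0.4667
= 0.7633

0.7633


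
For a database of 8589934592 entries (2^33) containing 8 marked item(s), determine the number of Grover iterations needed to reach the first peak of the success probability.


After j Grover iterations the success probability is P(j) = sin^2((2j+1)*theta), where sin(theta) = sqrt(k/N).
N = 2^33 = 8589934592, k = 8
sin(theta) = sqrt(k/N) = 3.051757812e-05
theta = arcsin(sqrt(k/N)) = 3.051757813e-05 rad
P(j) reaches its first maximum when (2j+1)*theta is as close as possible to pi/2, i.e. j = round(pi/(4*theta) - 1/2).
pi/(4*theta) - 1/2 = 25735.4270
(For comparison, the common estimate pi/4 * sqrt(N/k) = 25735.9270; the exact maximiser is used here.)
Optimal iterations = 25735

25735


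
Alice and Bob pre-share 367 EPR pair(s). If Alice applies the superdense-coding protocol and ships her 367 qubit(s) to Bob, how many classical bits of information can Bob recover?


Superdense coding allows 2 classical bits per shared entangled pair.
367 pair(s) -> 2 * 367 = 734 classical bits

734


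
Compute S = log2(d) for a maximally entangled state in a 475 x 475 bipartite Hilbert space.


For a maximally entangled state in d x d:
S = log2(d) = log2(475)
= 8.8918

8.8918


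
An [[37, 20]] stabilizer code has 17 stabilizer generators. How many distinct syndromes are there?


Each stabilizer generator gives a binary (+1 or -1) measurement outcome.
With 17 independent generators:
Total syndromes = 2^17
= 131072

131072


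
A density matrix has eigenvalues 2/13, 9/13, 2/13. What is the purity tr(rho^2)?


tr(rho^2) = sum of eigenvalues squared
= (2/13)^2 + (9/13)^2 + (2/13)^2
= (4 + 81 + 4) / 169
= 89/169
= 0.5266

0.5266


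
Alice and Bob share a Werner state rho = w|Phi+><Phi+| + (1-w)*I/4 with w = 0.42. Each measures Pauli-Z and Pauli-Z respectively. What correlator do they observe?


|Phi+> = (|00> + |11>)/sqrt(2)
For the pure Bell state, <Z_A Z_B> = +1 (Bell-state Pauli correlator).
The maximally-mixed part I/4 has tr(I/4 * P tensor P) = 0 for any traceless Pauli P.
So <Z_A Z_B>_rho = w * (+1) + (1 - w) * 0
= 0.42 * (+1)
= 0.4200

0.4200


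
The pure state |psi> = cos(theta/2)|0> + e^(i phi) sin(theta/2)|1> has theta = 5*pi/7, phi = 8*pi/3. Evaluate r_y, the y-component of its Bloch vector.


theta = 2.2440, phi = 8.3776
r_y = sin(theta)*sin(phi) = 0.7818 * 0.8660
r_y = 0.6771

0.6771


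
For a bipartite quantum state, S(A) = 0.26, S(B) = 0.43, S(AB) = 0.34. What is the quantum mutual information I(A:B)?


I(A:B) = S(A) + S(B) - S(AB)
= 0.26 + 0.43 - 0.34
= 0.3500

0.3500


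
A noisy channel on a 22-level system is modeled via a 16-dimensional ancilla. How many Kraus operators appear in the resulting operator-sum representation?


Tracing out the environment in an orthonormal basis {|i>_E} gives Kraus operators K_i = <i|_E U |0>_E.
Number of Kraus operators = dim(H_env) = d_env
= 16

16


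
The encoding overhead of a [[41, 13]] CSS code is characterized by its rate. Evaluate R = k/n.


Code rate R = k/n
= 13/41
= 0.3171

0.3171


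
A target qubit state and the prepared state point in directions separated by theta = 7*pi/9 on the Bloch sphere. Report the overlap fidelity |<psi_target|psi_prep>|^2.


For states separated by angle theta on Bloch sphere:
F = cos^2(theta/2)
theta = 7*pi/9 = 2.4435
theta/2 = 1.2217
cos(theta/2) = 0.3420
F = 0.1170

0.1170


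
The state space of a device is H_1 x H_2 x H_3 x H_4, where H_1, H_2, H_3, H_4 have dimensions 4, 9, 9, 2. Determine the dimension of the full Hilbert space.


dim(H_1 x H_2 x H_3 x H_4) = 4 * 9 * 9 * 2
= 36 * 9 * 2
= 324 * 2
= 648

648


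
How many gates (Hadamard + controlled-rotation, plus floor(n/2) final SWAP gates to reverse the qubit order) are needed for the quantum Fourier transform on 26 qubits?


Hadamard gates: 26
Controlled rotations: n*(n-1)/2 = 26*25/2 = 325
SWAP gates: floor(n/2) = floor(26/2) = 13
Total = 26 + 325 + 13
= 364

364


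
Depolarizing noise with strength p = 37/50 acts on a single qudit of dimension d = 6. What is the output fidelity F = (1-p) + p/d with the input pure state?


F = (1-p) + p/d
= (1 - 0.7400) + 0.7400/6
= 0.2600 + 0.1233
= 0.3833

0.3833


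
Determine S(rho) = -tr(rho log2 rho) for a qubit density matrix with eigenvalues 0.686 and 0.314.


S = -p*log2(p) - (1-p)*log2(1-p)
p = 0.6860, 1-p = 0.3140
= -0.6860 * log2(0.6860) - 0.3140 * log2(0.3140)
= -(-0.3730) - (-0.5247)
= 0.8977

0.8977


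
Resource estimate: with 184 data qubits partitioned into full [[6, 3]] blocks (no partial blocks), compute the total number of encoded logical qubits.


Each code block uses 6 physical qubits for 3 logical qubit(s).
Number of complete blocks = floor(184 / 6) = 30
Logical qubits = 30 * 3
= 90

90


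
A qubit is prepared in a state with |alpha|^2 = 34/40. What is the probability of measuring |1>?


|alpha|^2 = 34/40 = 0.8500
|beta|^2 = 1 - 34/40 = 6/40 = 0.1500
P(|1>) = |beta|^2 = 0.1500

0.1500


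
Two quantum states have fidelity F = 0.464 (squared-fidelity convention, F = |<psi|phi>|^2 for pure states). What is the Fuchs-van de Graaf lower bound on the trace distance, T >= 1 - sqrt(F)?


Fuchs-van de Graaf (squared-fidelity convention): 1 - sqrt(F) <= T <= sqrt(1 - F).
Lower bound: T >= 1 - sqrt(F)
sqrt(F) = sqrt(0.464) = 0.6812
T >= 1 - 0.6812
T >= 0.3188

0.3188


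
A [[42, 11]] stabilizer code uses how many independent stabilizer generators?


For an [[n,k]] stabilizer code:
Number of stabilizer generators = n - k
= 42 - 11
= 31

31


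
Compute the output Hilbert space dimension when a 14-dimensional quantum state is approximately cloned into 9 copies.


Output space = H^(tensor 9) where dim(H) = 14
dim = 14^9
= 196 (after 2 factors)
= 2744 (after 3 factors)
= 38416 (after 4 factors)
= 537824 (after 5 factors)
= 7529536 (after 6 factors)
= 105413504 (after 7 factors)
= 1475789056 (after 8 factors)
= 20661046784 (after 9 factors)
= 20661046784

20661046784


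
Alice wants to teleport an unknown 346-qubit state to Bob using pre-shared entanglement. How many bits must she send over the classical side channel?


Quantum teleportation requires 2 classical bits per qubit teleported.
346 qubit(s) -> 2 * 346 = 692 classical bits

692


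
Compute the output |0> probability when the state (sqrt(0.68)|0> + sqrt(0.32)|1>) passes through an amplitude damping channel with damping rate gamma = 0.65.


For amplitude damping with parameter gamma on state sqrt(a)|0> + sqrt(b)|1>:
alpha^2 = 0.68, beta^2 = 0.32
P(|0>) = alpha^2 + gamma * beta^2
= 0.68 + 0.65 * 0.32
= 0.68 + 0.2080
= 0.8880

0.8880


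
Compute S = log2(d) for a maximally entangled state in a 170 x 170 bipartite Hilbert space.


For a maximally entangled state in d x d:
S = log2(d) = log2(170)
= 7.4094

7.4094


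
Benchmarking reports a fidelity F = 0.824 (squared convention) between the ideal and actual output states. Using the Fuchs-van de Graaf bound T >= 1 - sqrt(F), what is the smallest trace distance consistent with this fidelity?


Fuchs-van de Graaf (squared-fidelity convention): 1 - sqrt(F) <= T <= sqrt(1 - F).
Lower bound: T >= 1 - sqrt(F)
sqrt(F) = sqrt(0.824) = 0.9077
T >= 1 - 0.9077
T >= 0.0923

0.0923


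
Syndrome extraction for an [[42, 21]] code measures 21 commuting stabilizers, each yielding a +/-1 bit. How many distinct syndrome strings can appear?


Each stabilizer generator gives a binary (+1 or -1) measurement outcome.
With 21 independent generators:
Total syndromes = 2^21
= 2097152

2097152


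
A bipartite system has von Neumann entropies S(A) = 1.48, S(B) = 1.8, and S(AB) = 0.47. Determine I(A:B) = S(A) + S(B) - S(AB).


I(A:B) = S(A) + S(B) - S(AB)
= 1.48 + 1.8 - 0.47
= 2.8100

2.8100


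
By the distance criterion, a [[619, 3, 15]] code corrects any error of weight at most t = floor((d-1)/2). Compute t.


Code parameters: [[619, 3, 15]], distance d = 15.
Number of correctable errors = floor((d-1)/2)
= floor((15 - 1)/2)
= floor(14/2)
= 7

7


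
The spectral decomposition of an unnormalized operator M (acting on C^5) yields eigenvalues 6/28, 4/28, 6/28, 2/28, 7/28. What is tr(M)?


tr(M) = sum of eigenvalues
= 6/28 + 4/28 + 6/28 + 2/28 + 7/28
= 25/28
= 0.8929

0.8929


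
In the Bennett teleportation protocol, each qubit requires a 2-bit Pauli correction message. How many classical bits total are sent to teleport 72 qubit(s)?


Quantum teleportation requires 2 classical bits per qubit teleported.
72 qubit(s) -> 2 * 72 = 144 classical bits

144


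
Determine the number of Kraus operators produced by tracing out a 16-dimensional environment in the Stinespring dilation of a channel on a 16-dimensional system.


Tracing out the environment in an orthonormal basis {|i>_E} gives Kraus operators K_i = <i|_E U |0>_E.
Number of Kraus operators = dim(H_env) = d_env
= 16

16


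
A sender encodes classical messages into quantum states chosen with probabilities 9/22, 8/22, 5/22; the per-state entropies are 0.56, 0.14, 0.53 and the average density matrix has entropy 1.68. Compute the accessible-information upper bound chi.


chi = S(rho) - sum_i p_i * S(rho_i)
Weighted entropy = 9/22 * 0.56 + 8/22 * 0.14 + 5/22 * 0.53
= 0.4005
chi = 1.68 - 0.4005
= 1.2795

1.2795


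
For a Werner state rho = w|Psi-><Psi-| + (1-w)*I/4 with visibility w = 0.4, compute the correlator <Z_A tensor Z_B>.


|Psi-> = (|01> - |10>)/sqrt(2)
For the pure Bell state, <Z_A Z_B> = -1 (Bell-state Pauli correlator).
The maximally-mixed part I/4 has tr(I/4 * P tensor P) = 0 for any traceless Pauli P.
So <Z_A Z_B>_rho = w * (-1) + (1 - w) * 0
= 0.4 * (-1)
= -0.4000

-0.4000


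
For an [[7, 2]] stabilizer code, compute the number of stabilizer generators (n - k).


For an [[n,k]] stabilizer code:
Number of stabilizer generators = n - k
= 7 - 2
= 5

5


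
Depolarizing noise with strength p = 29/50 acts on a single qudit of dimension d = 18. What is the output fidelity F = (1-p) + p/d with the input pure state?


F = (1-p) + p/d
= (1 - 0.5800) + 0.5800/18
= 0.4200 + 0.0322
= 0.4522

0.4522


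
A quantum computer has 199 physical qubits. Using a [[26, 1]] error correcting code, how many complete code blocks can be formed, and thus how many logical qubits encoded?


Each code block uses 26 physical qubits for 1 logical qubit(s).
Number of complete blocks = floor(199 / 26) = 7
Logical qubits = 7 * 1
= 7

7


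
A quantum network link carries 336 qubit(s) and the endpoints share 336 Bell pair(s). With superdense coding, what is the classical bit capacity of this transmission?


Superdense coding allows 2 classical bits per shared entangled pair.
336 pair(s) -> 2 * 336 = 672 classical bits

672


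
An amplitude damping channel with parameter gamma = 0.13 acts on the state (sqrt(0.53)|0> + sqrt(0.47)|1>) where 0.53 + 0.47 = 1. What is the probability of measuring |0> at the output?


For amplitude damping with parameter gamma on state sqrt(a)|0> + sqrt(b)|1>:
alpha^2 = 0.53, beta^2 = 0.47
P(|0>) = alpha^2 + gamma * beta^2
= 0.53 + 0.13 * 0.47
= 0.53 + 0.0611
= 0.5911

0.5911


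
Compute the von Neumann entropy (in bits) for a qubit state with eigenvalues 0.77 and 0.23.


S = -p*log2(p) - (1-p)*log2(1-p)
p = 0.7700, 1-p = 0.2300
= -0.7700 * log2(0.7700) - 0.2300 * log2(0.2300)
= -(-0.2903) - (-0.4877)
= 0.7780

0.7780


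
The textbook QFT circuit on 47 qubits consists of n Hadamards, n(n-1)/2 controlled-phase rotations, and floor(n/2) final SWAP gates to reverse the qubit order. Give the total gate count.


Hadamard gates: 47
Controlled rotations: n*(n-1)/2 = 47*46/2 = 1081
SWAP gates: floor(n/2) = floor(47/2) = 23
Total = 47 + 1081 + 23
= 1151

1151


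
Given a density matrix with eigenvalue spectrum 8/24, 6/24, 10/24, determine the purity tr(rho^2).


tr(rho^2) = sum of eigenvalues squared
= (8/24)^2 + (6/24)^2 + (10/24)^2
= (64 + 36 + 100) / 576
= 200/576
= 0.3472

0.3472


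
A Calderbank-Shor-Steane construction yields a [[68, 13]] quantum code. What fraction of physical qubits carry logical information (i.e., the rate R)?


Code rate R = k/n
= 13/68
= 0.1912

0.1912


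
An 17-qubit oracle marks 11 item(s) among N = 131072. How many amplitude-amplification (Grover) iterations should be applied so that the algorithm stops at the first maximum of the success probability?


After j Grover iterations the success probability is P(j) = sin^2((2j+1)*theta), where sin(theta) = sqrt(k/N).
N = 2^17 = 131072, k = 11
sin(theta) = sqrt(k/N) = 0.009160968281
theta = arcsin(sqrt(k/N)) = 0.009161096422 rad
P(j) reaches its first maximum when (2j+1)*theta is as close as possible to pi/2, i.e. j = round(pi/(4*theta) - 1/2).
pi/(4*theta) - 1/2 = 85.2319
(For comparison, the common estimate pi/4 * sqrt(N/k) = 85.7331; the exact maximiser is used here.)
Optimal iterations = 85

85


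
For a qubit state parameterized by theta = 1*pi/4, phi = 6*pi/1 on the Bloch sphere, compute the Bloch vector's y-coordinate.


theta = 0.7854, phi = 18.8496
r_y = sin(theta)*sin(phi) = 0.7071 * 0.0000
r_y = 0.0000

0.0000


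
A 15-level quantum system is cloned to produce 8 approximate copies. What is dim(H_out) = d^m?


Output space = H^(tensor 8) where dim(H) = 15
dim = 15^8
= 225 (after 2 factors)
= 3375 (after 3 factors)
= 50625 (after 4 factors)
= 759375 (after 5 factors)
= 11390625 (after 6 factors)
= 170859375 (after 7 factors)
= 2562890625 (after 8 factors)
= 2562890625

2562890625


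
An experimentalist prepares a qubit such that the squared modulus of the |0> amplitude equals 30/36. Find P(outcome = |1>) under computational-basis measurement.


|alpha|^2 = 30/36 = 0.8333
|beta|^2 = 1 - 30/36 = 6/36 = 0.1667
P(|1>) = |beta|^2 = 0.1667

0.1667


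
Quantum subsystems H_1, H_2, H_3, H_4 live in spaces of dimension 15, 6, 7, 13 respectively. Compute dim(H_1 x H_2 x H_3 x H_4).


dim(H_1 x H_2 x H_3 x H_4) = 15 * 6 * 7 * 13
= 90 * 7 * 13
= 630 * 13
= 8190

8190


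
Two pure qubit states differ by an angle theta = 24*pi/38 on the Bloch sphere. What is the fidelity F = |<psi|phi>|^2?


For states separated by angle theta on Bloch sphere:
F = cos^2(theta/2)
theta = 24*pi/38 = 1.9842
theta/2 = 0.9921
cos(theta/2) = 0.5469
F = 0.2992

0.2992


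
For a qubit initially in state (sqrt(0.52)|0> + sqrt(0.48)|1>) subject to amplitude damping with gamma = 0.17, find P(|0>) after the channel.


For amplitude damping with parameter gamma on state sqrt(a)|0> + sqrt(b)|1>:
alpha^2 = 0.52, beta^2 = 0.48
P(|0>) = alpha^2 + gamma * beta^2
= 0.52 + 0.17 * 0.48
= 0.52 + 0.0816
= 0.6016

0.6016


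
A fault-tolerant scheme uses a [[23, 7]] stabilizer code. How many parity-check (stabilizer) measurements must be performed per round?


For an [[n,k]] stabilizer code:
Number of stabilizer generators = n - k
= 23 - 7
= 16

16


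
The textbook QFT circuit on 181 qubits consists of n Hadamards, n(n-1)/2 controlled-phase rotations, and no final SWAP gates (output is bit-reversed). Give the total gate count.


Hadamard gates: 181
Controlled rotations: n*(n-1)/2 = 181*180/2 = 16290
SWAP gates: 0 (omitted)
Total = 181 + 16290
= 16471

16471


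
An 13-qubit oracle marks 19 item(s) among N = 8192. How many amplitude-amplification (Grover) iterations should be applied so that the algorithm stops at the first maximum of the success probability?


After j Grover iterations the success probability is P(j) = sin^2((2j+1)*theta), where sin(theta) = sqrt(k/N).
N = 2^13 = 8192, k = 19
sin(theta) = sqrt(k/N) = 0.0481594844
theta = arcsin(sqrt(k/N)) = 0.04817812019 rad
P(j) reaches its first maximum when (2j+1)*theta is as close as possible to pi/2, i.e. j = round(pi/(4*theta) - 1/2).
pi/(4*theta) - 1/2 = 15.8020
(For comparison, the common estimate pi/4 * sqrt(N/k) = 16.3083; the exact maximiser is used here.)
Optimal iterations = 16

16


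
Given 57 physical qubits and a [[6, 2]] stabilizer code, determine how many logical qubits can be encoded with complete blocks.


Each code block uses 6 physical qubits for 2 logical qubit(s).
Number of complete blocks = floor(57 / 6) = 9
Logical qubits = 9 * 2
= 18

18


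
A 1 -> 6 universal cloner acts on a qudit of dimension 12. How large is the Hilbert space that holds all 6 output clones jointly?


Output space = H^(tensor 6) where dim(H) = 12
dim = 12^6
= 144 (after 2 factors)
= 1728 (after 3 factors)
= 20736 (after 4 factors)
= 248832 (after 5 factors)
= 2985984 (after 6 factors)
= 2985984

2985984


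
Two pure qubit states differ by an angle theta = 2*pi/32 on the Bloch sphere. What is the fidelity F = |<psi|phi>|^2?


For states separated by angle theta on Bloch sphere:
F = cos^2(theta/2)
theta = 2*pi/32 = 0.1963
theta/2 = 0.0982
cos(theta/2) = 0.9952
F = 0.9904

0.9904


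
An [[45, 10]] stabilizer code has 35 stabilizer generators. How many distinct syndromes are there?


Each stabilizer generator gives a binary (+1 or -1) measurement outcome.
With 35 independent generators:
Total syndromes = 2^35
= 34359738368

34359738368


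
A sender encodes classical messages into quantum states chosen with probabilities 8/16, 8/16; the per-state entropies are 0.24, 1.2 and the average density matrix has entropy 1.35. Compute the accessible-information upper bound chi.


chi = S(rho) - sum_i p_i * S(rho_i)
Weighted entropy = 8/16 * 0.24 + 8/16 * 1.2
= 0.7200
chi = 1.35 - 0.7200
= 0.6300

0.6300


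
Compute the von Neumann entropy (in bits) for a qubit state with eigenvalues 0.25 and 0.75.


S = -p*log2(p) - (1-p)*log2(1-p)
p = 0.2500, 1-p = 0.7500
= -0.2500 * log2(0.2500) - 0.7500 * log2(0.7500)
= -(-0.5000) - (-0.3113)
= 0.8113

0.8113


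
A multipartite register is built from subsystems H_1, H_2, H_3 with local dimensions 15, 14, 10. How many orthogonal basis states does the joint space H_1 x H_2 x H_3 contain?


dim(H_1 x H_2 x H_3) = 15 * 14 * 10
= 210 * 10
= 2100

2100


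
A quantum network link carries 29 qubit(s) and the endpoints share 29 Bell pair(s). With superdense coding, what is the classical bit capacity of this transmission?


Superdense coding allows 2 classical bits per shared entangled pair.
29 pair(s) -> 2 * 29 = 58 classical bits

58


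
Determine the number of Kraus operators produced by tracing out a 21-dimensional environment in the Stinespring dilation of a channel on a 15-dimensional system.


Tracing out the environment in an orthonormal basis {|i>_E} gives Kraus operators K_i = <i|_E U |0>_E.
Number of Kraus operators = dim(H_env) = d_env
= 21

21


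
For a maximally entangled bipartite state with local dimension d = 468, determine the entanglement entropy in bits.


For a maximally entangled state in d x d:
S = log2(d) = log2(468)
= 8.8704

8.8704


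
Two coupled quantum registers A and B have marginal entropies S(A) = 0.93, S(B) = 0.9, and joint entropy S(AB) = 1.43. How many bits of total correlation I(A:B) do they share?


I(A:B) = S(A) + S(B) - S(AB)
= 0.93 + 0.9 - 1.43
= 0.4000

0.4000


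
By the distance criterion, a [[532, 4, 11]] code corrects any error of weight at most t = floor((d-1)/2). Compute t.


Code parameters: [[532, 4, 11]], distance d = 11.
Number of correctable errors = floor((d-1)/2)
= floor((11 - 1)/2)
= floor(10/2)
= 5

5


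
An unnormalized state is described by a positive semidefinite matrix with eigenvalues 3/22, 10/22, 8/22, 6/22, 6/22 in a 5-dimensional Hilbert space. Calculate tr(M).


tr(M) = sum of eigenvalues
= 3/22 + 10/22 + 8/22 + 6/22 + 6/22
= 33/22
= 1.5000

1.5000


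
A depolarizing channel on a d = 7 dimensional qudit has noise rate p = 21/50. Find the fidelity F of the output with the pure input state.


F = (1-p) + p/d
= (1 - 0.4200) + 0.4200/7
= 0.5800 + 0.0600
= 0.6400

0.6400


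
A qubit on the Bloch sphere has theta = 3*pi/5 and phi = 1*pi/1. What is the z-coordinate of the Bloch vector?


theta = 1.8850, phi = 3.1416
r_z = cos(theta) = -0.3090

-0.3090


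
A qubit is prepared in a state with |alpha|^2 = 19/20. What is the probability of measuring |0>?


|alpha|^2 = 19/20 = 0.9500
|beta|^2 = 1 - 19/20 = 1/20 = 0.0500
P(|0>) = |alpha|^2 = 0.9500

0.9500


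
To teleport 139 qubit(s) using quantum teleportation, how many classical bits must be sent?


Quantum teleportation requires 2 classical bits per qubit teleported.
139 qubit(s) -> 2 * 139 = 278 classical bits

278


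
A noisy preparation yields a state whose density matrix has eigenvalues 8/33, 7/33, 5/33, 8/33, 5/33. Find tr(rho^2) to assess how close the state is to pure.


tr(rho^2) = sum of eigenvalues squared
= (8/33)^2 + (7/33)^2 + (5/33)^2 + (8/33)^2 + (5/33)^2
= (64 + 49 + 25 + 64 + 25) / 1089
= 227/1089
= 0.2084

0.2084


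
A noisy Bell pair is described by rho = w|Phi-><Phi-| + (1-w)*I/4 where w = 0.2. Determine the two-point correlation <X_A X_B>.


|Phi-> = (|00> - |11>)/sqrt(2)
For the pure Bell state, <X_A X_B> = -1 (Bell-state Pauli correlator).
The maximally-mixed part I/4 has tr(I/4 * P tensor P) = 0 for any traceless Pauli P.
So <X_A X_B>_rho = w * (-1) + (1 - w) * 0
= 0.2 * (-1)
= -0.2000

-0.2000


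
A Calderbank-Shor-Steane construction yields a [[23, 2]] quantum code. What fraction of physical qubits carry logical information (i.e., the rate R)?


Code rate R = k/n
= 2/23
= 0.0870

0.0870


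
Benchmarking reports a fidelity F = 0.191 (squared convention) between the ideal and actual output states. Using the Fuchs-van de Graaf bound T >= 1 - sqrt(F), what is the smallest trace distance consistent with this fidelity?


Fuchs-van de Graaf (squared-fidelity convention): 1 - sqrt(F) <= T <= sqrt(1 - F).
Lower bound: T >= 1 - sqrt(F)
sqrt(F) = sqrt(0.191) = 0.4370
T >= 1 - 0.4370
T >= 0.5630

0.5630


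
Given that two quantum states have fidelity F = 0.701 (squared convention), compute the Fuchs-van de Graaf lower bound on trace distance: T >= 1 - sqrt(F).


Fuchs-van de Graaf (squared-fidelity convention): 1 - sqrt(F) <= T <= sqrt(1 - F).
Lower bound: T >= 1 - sqrt(F)
sqrt(F) = sqrt(0.701) = 0.8373
T >= 1 - 0.8373
T >= 0.1627

0.1627


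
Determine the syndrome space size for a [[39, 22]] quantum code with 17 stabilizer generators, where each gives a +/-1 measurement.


Each stabilizer generator gives a binary (+1 or -1) measurement outcome.
With 17 independent generators:
Total syndromes = 2^17
= 131072

131072


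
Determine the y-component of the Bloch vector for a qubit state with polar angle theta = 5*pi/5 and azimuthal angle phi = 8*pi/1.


theta = 3.1416, phi = 25.1327
r_y = sin(theta)*sin(phi) = 0.0000 * 0.0000
r_y = 0.0000

0.0000


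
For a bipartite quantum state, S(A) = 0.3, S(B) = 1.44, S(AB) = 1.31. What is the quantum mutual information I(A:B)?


I(A:B) = S(A) + S(B) - S(AB)
= 0.3 + 1.44 - 1.31
= 0.4300

0.4300


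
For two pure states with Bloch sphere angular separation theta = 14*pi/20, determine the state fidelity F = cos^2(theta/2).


For states separated by angle theta on Bloch sphere:
F = cos^2(theta/2)
theta = 14*pi/20 = 2.1991
theta/2 = 1.0996
cos(theta/2) = 0.4540
F = 0.2061

0.2061


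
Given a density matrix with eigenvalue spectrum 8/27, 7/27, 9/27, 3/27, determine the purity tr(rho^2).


tr(rho^2) = sum of eigenvalues squared
= (8/27)^2 + (7/27)^2 + (9/27)^2 + (3/27)^2
= (64 + 49 + 81 + 9) / 729
= 203/729
= 0.2785

0.2785


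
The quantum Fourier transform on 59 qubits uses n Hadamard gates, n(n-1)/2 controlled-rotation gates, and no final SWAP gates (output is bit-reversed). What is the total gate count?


Hadamard gates: 59
Controlled rotations: n*(n-1)/2 = 59*58/2 = 1711
SWAP gates: 0 (omitted)
Total = 59 + 1711
= 1770

1770


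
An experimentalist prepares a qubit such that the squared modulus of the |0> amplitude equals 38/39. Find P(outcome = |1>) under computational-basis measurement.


|alpha|^2 = 38/39 = 0.9744
|beta|^2 = 1 - 38/39 = 1/39 = 0.0256
P(|1>) = |beta|^2 = 0.0256

0.0256


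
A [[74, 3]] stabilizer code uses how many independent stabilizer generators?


For an [[n,k]] stabilizer code:
Number of stabilizer generators = n - k
= 74 - 3
= 71

71


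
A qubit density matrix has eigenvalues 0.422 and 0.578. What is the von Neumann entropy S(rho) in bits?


S = -p*log2(p) - (1-p)*log2(1-p)
p = 0.4220, 1-p = 0.5780
= -0.4220 * log2(0.4220) - 0.5780 * log2(0.5780)
= -(-0.5253) - (-0.4571)
= 0.9824

0.9824


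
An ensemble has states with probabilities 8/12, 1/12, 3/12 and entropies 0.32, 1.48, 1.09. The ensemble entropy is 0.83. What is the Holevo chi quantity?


chi = S(rho) - sum_i p_i * S(rho_i)
Weighted entropy = 8/12 * 0.32 + 1/12 * 1.48 + 3/12 * 1.09
= 0.6092
chi = 0.83 - 0.6092
= 0.2208

0.2208


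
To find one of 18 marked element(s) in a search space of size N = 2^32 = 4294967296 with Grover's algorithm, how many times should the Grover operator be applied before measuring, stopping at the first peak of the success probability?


After j Grover iterations the success probability is P(j) = sin^2((2j+1)*theta), where sin(theta) = sqrt(k/N).
N = 2^32 = 4294967296, k = 18
sin(theta) = sqrt(k/N) = 6.473755931e-05
theta = arcsin(sqrt(k/N)) = 6.473755936e-05 rad
P(j) reaches its first maximum when (2j+1)*theta is as close as possible to pi/2, i.e. j = round(pi/(4*theta) - 1/2).
pi/(4*theta) - 1/2 = 12131.5323
(For comparison, the common estimate pi/4 * sqrt(N/k) = 12132.0323; the exact maximiser is used here.)
Optimal iterations = 12132

12132


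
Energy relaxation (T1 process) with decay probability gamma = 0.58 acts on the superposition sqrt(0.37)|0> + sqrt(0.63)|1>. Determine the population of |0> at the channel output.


For amplitude damping with parameter gamma on state sqrt(a)|0> + sqrt(b)|1>:
alpha^2 = 0.37, beta^2 = 0.63
P(|0>) = alpha^2 + gamma * beta^2
= 0.37 + 0.58 * 0.63
= 0.37 + 0.3654
= 0.7354

0.7354


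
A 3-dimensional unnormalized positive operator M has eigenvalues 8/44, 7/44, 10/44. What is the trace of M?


tr(M) = sum of eigenvalues
= 8/44 + 7/44 + 10/44
= 25/44
= 0.5682

0.5682


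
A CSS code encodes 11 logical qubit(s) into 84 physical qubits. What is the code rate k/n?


Code rate R = k/n
= 11/84
= 0.1310

0.1310


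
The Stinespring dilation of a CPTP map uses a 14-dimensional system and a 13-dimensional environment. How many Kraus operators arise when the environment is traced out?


Tracing out the environment in an orthonormal basis {|i>_E} gives Kraus operators K_i = <i|_E U |0>_E.
Number of Kraus operators = dim(H_env) = d_env
= 13

13


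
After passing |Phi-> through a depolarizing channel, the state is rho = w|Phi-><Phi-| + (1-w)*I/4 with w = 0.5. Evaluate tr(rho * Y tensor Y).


|Phi-> = (|00> - |11>)/sqrt(2)
For the pure Bell state, <Y_A Y_B> = +1 (Bell-state Pauli correlator).
The maximally-mixed part I/4 has tr(I/4 * P tensor P) = 0 for any traceless Pauli P.
So <Y_A Y_B>_rho = w * (+1) + (1 - w) * 0
= 0.5 * (+1)
= 0.5000

0.5000


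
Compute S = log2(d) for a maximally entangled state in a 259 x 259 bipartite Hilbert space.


For a maximally entangled state in d x d:
S = log2(d) = log2(259)
= 8.0168

8.0168


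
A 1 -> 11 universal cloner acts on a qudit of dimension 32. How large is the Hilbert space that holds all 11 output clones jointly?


Output space = H^(tensor 11) where dim(H) = 32
dim = 32^11
= 1024 (after 2 factors)
= 32768 (after 3 factors)
= 1048576 (after 4 factors)
= 33554432 (after 5 factors)
= 1073741824 (after 6 factors)
= 34359738368 (after 7 factors)
= 1099511627776 (after 8 factors)
= 35184372088832 (after 9 factors)
= 1125899906842624 (after 10 factors)
= 36028797018963968 (after 11 factors)
= 36028797018963968

36028797018963968


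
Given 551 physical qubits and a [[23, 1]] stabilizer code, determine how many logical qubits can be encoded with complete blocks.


Each code block uses 23 physical qubits for 1 logical qubit(s).
Number of complete blocks = floor(551 / 23) = 23
Logical qubits = 23 * 1
= 23

23


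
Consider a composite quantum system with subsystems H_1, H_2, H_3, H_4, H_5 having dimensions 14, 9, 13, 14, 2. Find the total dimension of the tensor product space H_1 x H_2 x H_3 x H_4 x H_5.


dim(H_1 x H_2 x H_3 x H_4 x H_5) = 14 * 9 * 13 * 14 * 2
= 126 * 13 * 14 * 2
= 1638 * 14 * 2
= 22932 * 2
= 45864

45864


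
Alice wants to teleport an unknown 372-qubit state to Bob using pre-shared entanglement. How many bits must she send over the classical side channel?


Quantum teleportation requires 2 classical bits per qubit teleported.
372 qubit(s) -> 2 * 372 = 744 classical bits

744


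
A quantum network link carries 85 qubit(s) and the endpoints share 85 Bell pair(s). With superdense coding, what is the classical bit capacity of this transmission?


Superdense coding allows 2 classical bits per shared entangled pair.
85 pair(s) -> 2 * 85 = 170 classical bits

170


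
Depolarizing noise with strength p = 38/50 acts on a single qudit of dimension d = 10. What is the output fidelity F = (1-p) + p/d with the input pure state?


F = (1-p) + p/d
= (1 - 0.7600) + 0.7600/10
= 0.2400 + 0.0760
= 0.3160

0.3160


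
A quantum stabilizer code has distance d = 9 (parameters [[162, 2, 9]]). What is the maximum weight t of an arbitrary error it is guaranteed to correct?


Code parameters: [[162, 2, 9]], distance d = 9.
Number of correctable errors = floor((d-1)/2)
= floor((9 - 1)/2)
= floor(8/2)
= 4

4


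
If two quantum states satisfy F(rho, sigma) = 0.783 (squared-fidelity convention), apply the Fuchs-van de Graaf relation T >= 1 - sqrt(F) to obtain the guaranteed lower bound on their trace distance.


Fuchs-van de Graaf (squared-fidelity convention): 1 - sqrt(F) <= T <= sqrt(1 - F).
Lower bound: T >= 1 - sqrt(F)
sqrt(F) = sqrt(0.783) = 0.8849
T >= 1 - 0.8849
T >= 0.1151

0.1151


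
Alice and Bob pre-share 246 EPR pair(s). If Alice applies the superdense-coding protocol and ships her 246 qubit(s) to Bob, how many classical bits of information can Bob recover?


Superdense coding allows 2 classical bits per shared entangled pair.
246 pair(s) -> 2 * 246 = 492 classical bits

492


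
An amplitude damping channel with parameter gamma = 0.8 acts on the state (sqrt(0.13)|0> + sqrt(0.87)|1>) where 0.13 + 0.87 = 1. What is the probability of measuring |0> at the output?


For amplitude damping with parameter gamma on state sqrt(a)|0> + sqrt(b)|1>:
alpha^2 = 0.13, beta^2 = 0.87
P(|0>) = alpha^2 + gamma * beta^2
= 0.13 + 0.8 * 0.87
= 0.13 + 0.6960
= 0.8260

0.8260


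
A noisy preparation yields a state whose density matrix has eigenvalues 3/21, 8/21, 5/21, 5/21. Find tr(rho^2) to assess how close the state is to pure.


tr(rho^2) = sum of eigenvalues squared
= (3/21)^2 + (8/21)^2 + (5/21)^2 + (5/21)^2
= (9 + 64 + 25 + 25) / 441
= 123/441
= 0.2789

0.2789


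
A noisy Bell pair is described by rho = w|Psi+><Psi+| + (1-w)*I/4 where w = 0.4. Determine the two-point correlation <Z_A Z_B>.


|Psi+> = (|01> + |10>)/sqrt(2)
For the pure Bell state, <Z_A Z_B> = -1 (Bell-state Pauli correlator).
The maximally-mixed part I/4 has tr(I/4 * P tensor P) = 0 for any traceless Pauli P.
So <Z_A Z_B>_rho = w * (-1) + (1 - w) * 0
= 0.4 * (-1)
= -0.4000

-0.4000


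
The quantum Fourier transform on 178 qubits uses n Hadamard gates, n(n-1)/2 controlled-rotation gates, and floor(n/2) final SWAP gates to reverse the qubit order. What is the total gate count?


Hadamard gates: 178
Controlled rotations: n*(n-1)/2 = 178*177/2 = 15753
SWAP gates: floor(n/2) = floor(178/2) = 89
Total = 178 + 15753 + 89
= 16020

16020
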